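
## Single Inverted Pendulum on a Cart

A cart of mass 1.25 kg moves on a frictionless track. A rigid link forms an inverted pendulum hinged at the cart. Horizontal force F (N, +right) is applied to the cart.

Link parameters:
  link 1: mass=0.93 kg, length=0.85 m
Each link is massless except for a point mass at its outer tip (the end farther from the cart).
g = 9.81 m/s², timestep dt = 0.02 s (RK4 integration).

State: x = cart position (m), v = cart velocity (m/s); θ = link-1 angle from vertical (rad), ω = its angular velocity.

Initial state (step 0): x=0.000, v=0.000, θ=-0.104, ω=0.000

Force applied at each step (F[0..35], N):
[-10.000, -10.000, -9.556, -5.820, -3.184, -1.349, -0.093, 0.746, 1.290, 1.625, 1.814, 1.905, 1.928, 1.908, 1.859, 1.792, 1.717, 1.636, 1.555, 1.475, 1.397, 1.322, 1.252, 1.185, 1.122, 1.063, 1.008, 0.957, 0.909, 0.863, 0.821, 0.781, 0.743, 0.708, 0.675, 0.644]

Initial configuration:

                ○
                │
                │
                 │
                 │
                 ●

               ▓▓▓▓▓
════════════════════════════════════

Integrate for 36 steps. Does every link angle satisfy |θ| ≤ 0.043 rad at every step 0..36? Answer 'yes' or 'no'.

Answer: no

Derivation:
apply F[0]=-10.000 → step 1: x=-0.001, v=-0.144, θ=-0.103, ω=0.144
apply F[1]=-10.000 → step 2: x=-0.006, v=-0.288, θ=-0.098, ω=0.290
apply F[2]=-9.556 → step 3: x=-0.013, v=-0.427, θ=-0.091, ω=0.431
apply F[3]=-5.820 → step 4: x=-0.022, v=-0.507, θ=-0.082, ω=0.505
apply F[4]=-3.184 → step 5: x=-0.033, v=-0.547, θ=-0.071, ω=0.534
apply F[5]=-1.349 → step 6: x=-0.044, v=-0.559, θ=-0.061, ω=0.533
apply F[6]=-0.093 → step 7: x=-0.055, v=-0.553, θ=-0.050, ω=0.513
apply F[7]=+0.746 → step 8: x=-0.066, v=-0.534, θ=-0.040, ω=0.481
apply F[8]=+1.290 → step 9: x=-0.076, v=-0.509, θ=-0.031, ω=0.442
apply F[9]=+1.625 → step 10: x=-0.086, v=-0.479, θ=-0.023, ω=0.401
apply F[10]=+1.814 → step 11: x=-0.095, v=-0.447, θ=-0.015, ω=0.359
apply F[11]=+1.905 → step 12: x=-0.104, v=-0.415, θ=-0.008, ω=0.319
apply F[12]=+1.928 → step 13: x=-0.112, v=-0.383, θ=-0.002, ω=0.281
apply F[13]=+1.908 → step 14: x=-0.119, v=-0.353, θ=0.003, ω=0.245
apply F[14]=+1.859 → step 15: x=-0.126, v=-0.324, θ=0.008, ω=0.212
apply F[15]=+1.792 → step 16: x=-0.132, v=-0.297, θ=0.012, ω=0.182
apply F[16]=+1.717 → step 17: x=-0.138, v=-0.271, θ=0.015, ω=0.155
apply F[17]=+1.636 → step 18: x=-0.143, v=-0.247, θ=0.018, ω=0.131
apply F[18]=+1.555 → step 19: x=-0.148, v=-0.225, θ=0.020, ω=0.109
apply F[19]=+1.475 → step 20: x=-0.152, v=-0.205, θ=0.022, ω=0.090
apply F[20]=+1.397 → step 21: x=-0.156, v=-0.186, θ=0.024, ω=0.073
apply F[21]=+1.322 → step 22: x=-0.160, v=-0.168, θ=0.025, ω=0.058
apply F[22]=+1.252 → step 23: x=-0.163, v=-0.152, θ=0.026, ω=0.045
apply F[23]=+1.185 → step 24: x=-0.166, v=-0.137, θ=0.027, ω=0.033
apply F[24]=+1.122 → step 25: x=-0.168, v=-0.123, θ=0.028, ω=0.023
apply F[25]=+1.063 → step 26: x=-0.171, v=-0.110, θ=0.028, ω=0.014
apply F[26]=+1.008 → step 27: x=-0.173, v=-0.098, θ=0.028, ω=0.007
apply F[27]=+0.957 → step 28: x=-0.175, v=-0.087, θ=0.028, ω=0.000
apply F[28]=+0.909 → step 29: x=-0.176, v=-0.076, θ=0.028, ω=-0.006
apply F[29]=+0.863 → step 30: x=-0.178, v=-0.067, θ=0.028, ω=-0.011
apply F[30]=+0.821 → step 31: x=-0.179, v=-0.057, θ=0.028, ω=-0.015
apply F[31]=+0.781 → step 32: x=-0.180, v=-0.049, θ=0.027, ω=-0.019
apply F[32]=+0.743 → step 33: x=-0.181, v=-0.041, θ=0.027, ω=-0.022
apply F[33]=+0.708 → step 34: x=-0.182, v=-0.034, θ=0.026, ω=-0.024
apply F[34]=+0.675 → step 35: x=-0.182, v=-0.027, θ=0.026, ω=-0.026
apply F[35]=+0.644 → step 36: x=-0.183, v=-0.020, θ=0.025, ω=-0.028
Max |angle| over trajectory = 0.104 rad; bound = 0.043 → exceeded.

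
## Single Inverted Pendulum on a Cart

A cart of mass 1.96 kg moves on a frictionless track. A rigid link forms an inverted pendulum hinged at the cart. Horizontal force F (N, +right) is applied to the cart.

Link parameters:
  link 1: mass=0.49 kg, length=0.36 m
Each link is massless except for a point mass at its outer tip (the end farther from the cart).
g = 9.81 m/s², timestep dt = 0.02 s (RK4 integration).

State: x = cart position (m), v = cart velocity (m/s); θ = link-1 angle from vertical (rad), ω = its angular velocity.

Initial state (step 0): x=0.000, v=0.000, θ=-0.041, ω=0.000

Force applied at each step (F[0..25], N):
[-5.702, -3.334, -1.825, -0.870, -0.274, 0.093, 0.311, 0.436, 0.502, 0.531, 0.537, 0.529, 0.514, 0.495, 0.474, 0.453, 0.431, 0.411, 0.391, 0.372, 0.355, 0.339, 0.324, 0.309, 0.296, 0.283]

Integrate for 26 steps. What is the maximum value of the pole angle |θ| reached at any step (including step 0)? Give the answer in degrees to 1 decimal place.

Answer: 2.3°

Derivation:
apply F[0]=-5.702 → step 1: x=-0.001, v=-0.056, θ=-0.040, ω=0.134
apply F[1]=-3.334 → step 2: x=-0.002, v=-0.088, θ=-0.036, ω=0.202
apply F[2]=-1.825 → step 3: x=-0.004, v=-0.105, θ=-0.032, ω=0.231
apply F[3]=-0.870 → step 4: x=-0.006, v=-0.113, θ=-0.027, ω=0.235
apply F[4]=-0.274 → step 5: x=-0.008, v=-0.114, θ=-0.023, ω=0.226
apply F[5]=+0.093 → step 6: x=-0.011, v=-0.112, θ=-0.018, ω=0.209
apply F[6]=+0.311 → step 7: x=-0.013, v=-0.108, θ=-0.014, ω=0.189
apply F[7]=+0.436 → step 8: x=-0.015, v=-0.103, θ=-0.011, ω=0.168
apply F[8]=+0.502 → step 9: x=-0.017, v=-0.098, θ=-0.008, ω=0.148
apply F[9]=+0.531 → step 10: x=-0.019, v=-0.092, θ=-0.005, ω=0.129
apply F[10]=+0.537 → step 11: x=-0.021, v=-0.086, θ=-0.003, ω=0.111
apply F[11]=+0.529 → step 12: x=-0.022, v=-0.081, θ=-0.000, ω=0.095
apply F[12]=+0.514 → step 13: x=-0.024, v=-0.076, θ=0.001, ω=0.081
apply F[13]=+0.495 → step 14: x=-0.025, v=-0.071, θ=0.003, ω=0.068
apply F[14]=+0.474 → step 15: x=-0.027, v=-0.066, θ=0.004, ω=0.057
apply F[15]=+0.453 → step 16: x=-0.028, v=-0.062, θ=0.005, ω=0.047
apply F[16]=+0.431 → step 17: x=-0.029, v=-0.057, θ=0.006, ω=0.039
apply F[17]=+0.411 → step 18: x=-0.030, v=-0.054, θ=0.007, ω=0.031
apply F[18]=+0.391 → step 19: x=-0.031, v=-0.050, θ=0.007, ω=0.025
apply F[19]=+0.372 → step 20: x=-0.032, v=-0.047, θ=0.008, ω=0.019
apply F[20]=+0.355 → step 21: x=-0.033, v=-0.043, θ=0.008, ω=0.015
apply F[21]=+0.339 → step 22: x=-0.034, v=-0.040, θ=0.008, ω=0.011
apply F[22]=+0.324 → step 23: x=-0.035, v=-0.037, θ=0.008, ω=0.007
apply F[23]=+0.309 → step 24: x=-0.036, v=-0.035, θ=0.009, ω=0.004
apply F[24]=+0.296 → step 25: x=-0.036, v=-0.032, θ=0.009, ω=0.002
apply F[25]=+0.283 → step 26: x=-0.037, v=-0.029, θ=0.009, ω=-0.001
Max |angle| over trajectory = 0.041 rad = 2.3°.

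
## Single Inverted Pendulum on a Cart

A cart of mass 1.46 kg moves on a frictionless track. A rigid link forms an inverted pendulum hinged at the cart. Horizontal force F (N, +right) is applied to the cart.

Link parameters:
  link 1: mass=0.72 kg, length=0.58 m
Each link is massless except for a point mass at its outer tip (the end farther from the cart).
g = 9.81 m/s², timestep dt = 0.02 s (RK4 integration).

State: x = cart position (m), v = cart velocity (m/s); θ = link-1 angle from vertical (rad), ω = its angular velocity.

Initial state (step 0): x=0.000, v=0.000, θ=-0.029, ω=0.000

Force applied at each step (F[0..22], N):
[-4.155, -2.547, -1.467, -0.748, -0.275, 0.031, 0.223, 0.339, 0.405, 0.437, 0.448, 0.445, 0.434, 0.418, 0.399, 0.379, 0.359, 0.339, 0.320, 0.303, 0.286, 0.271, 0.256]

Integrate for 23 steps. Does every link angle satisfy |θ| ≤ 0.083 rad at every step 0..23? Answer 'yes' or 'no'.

Answer: yes

Derivation:
apply F[0]=-4.155 → step 1: x=-0.001, v=-0.054, θ=-0.028, ω=0.084
apply F[1]=-2.547 → step 2: x=-0.002, v=-0.086, θ=-0.026, ω=0.130
apply F[2]=-1.467 → step 3: x=-0.004, v=-0.104, θ=-0.023, ω=0.152
apply F[3]=-0.748 → step 4: x=-0.006, v=-0.112, θ=-0.020, ω=0.159
apply F[4]=-0.275 → step 5: x=-0.008, v=-0.114, θ=-0.017, ω=0.156
apply F[5]=+0.031 → step 6: x=-0.011, v=-0.112, θ=-0.014, ω=0.147
apply F[6]=+0.223 → step 7: x=-0.013, v=-0.108, θ=-0.011, ω=0.136
apply F[7]=+0.339 → step 8: x=-0.015, v=-0.102, θ=-0.009, ω=0.123
apply F[8]=+0.405 → step 9: x=-0.017, v=-0.096, θ=-0.006, ω=0.110
apply F[9]=+0.437 → step 10: x=-0.019, v=-0.090, θ=-0.004, ω=0.097
apply F[10]=+0.448 → step 11: x=-0.020, v=-0.083, θ=-0.002, ω=0.085
apply F[11]=+0.445 → step 12: x=-0.022, v=-0.077, θ=-0.001, ω=0.073
apply F[12]=+0.434 → step 13: x=-0.024, v=-0.071, θ=0.001, ω=0.063
apply F[13]=+0.418 → step 14: x=-0.025, v=-0.065, θ=0.002, ω=0.054
apply F[14]=+0.399 → step 15: x=-0.026, v=-0.060, θ=0.003, ω=0.046
apply F[15]=+0.379 → step 16: x=-0.027, v=-0.055, θ=0.004, ω=0.038
apply F[16]=+0.359 → step 17: x=-0.028, v=-0.051, θ=0.004, ω=0.032
apply F[17]=+0.339 → step 18: x=-0.029, v=-0.047, θ=0.005, ω=0.026
apply F[18]=+0.320 → step 19: x=-0.030, v=-0.043, θ=0.005, ω=0.021
apply F[19]=+0.303 → step 20: x=-0.031, v=-0.039, θ=0.006, ω=0.017
apply F[20]=+0.286 → step 21: x=-0.032, v=-0.036, θ=0.006, ω=0.013
apply F[21]=+0.271 → step 22: x=-0.032, v=-0.033, θ=0.006, ω=0.010
apply F[22]=+0.256 → step 23: x=-0.033, v=-0.030, θ=0.006, ω=0.007
Max |angle| over trajectory = 0.029 rad; bound = 0.083 → within bound.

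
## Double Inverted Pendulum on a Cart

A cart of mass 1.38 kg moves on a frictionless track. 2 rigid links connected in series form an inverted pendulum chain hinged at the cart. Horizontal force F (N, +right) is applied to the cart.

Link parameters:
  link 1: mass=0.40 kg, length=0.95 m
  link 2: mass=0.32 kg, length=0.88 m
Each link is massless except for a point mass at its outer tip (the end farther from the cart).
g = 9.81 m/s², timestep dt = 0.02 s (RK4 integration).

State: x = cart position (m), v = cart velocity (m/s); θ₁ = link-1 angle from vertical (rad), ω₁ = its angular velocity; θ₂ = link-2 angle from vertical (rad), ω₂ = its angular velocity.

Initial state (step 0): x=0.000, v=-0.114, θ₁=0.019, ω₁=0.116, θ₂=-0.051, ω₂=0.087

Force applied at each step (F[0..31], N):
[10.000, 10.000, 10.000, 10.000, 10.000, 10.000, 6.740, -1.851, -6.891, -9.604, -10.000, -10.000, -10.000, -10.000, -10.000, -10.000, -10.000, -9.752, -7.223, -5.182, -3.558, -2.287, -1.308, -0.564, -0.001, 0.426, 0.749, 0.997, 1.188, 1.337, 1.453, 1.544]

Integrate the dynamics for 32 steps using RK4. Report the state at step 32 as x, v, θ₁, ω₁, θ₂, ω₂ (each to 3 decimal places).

apply F[0]=+10.000 → step 1: x=-0.001, v=0.029, θ₁=0.020, ω₁=-0.019, θ₂=-0.050, ω₂=0.059
apply F[1]=+10.000 → step 2: x=0.001, v=0.172, θ₁=0.018, ω₁=-0.154, θ₂=-0.049, ω₂=0.031
apply F[2]=+10.000 → step 3: x=0.006, v=0.315, θ₁=0.014, ω₁=-0.290, θ₂=-0.048, ω₂=0.005
apply F[3]=+10.000 → step 4: x=0.014, v=0.459, θ₁=0.007, ω₁=-0.430, θ₂=-0.048, ω₂=-0.018
apply F[4]=+10.000 → step 5: x=0.024, v=0.604, θ₁=-0.003, ω₁=-0.574, θ₂=-0.049, ω₂=-0.038
apply F[5]=+10.000 → step 6: x=0.038, v=0.750, θ₁=-0.016, ω₁=-0.723, θ₂=-0.050, ω₂=-0.053
apply F[6]=+6.740 → step 7: x=0.054, v=0.850, θ₁=-0.032, ω₁=-0.829, θ₂=-0.051, ω₂=-0.063
apply F[7]=-1.851 → step 8: x=0.071, v=0.827, θ₁=-0.048, ω₁=-0.812, θ₂=-0.052, ω₂=-0.068
apply F[8]=-6.891 → step 9: x=0.086, v=0.732, θ₁=-0.064, ω₁=-0.725, θ₂=-0.054, ω₂=-0.066
apply F[9]=-9.604 → step 10: x=0.100, v=0.600, θ₁=-0.077, ω₁=-0.603, θ₂=-0.055, ω₂=-0.060
apply F[10]=-10.000 → step 11: x=0.110, v=0.464, θ₁=-0.088, ω₁=-0.482, θ₂=-0.056, ω₂=-0.049
apply F[11]=-10.000 → step 12: x=0.118, v=0.329, θ₁=-0.096, ω₁=-0.365, θ₂=-0.057, ω₂=-0.034
apply F[12]=-10.000 → step 13: x=0.123, v=0.195, θ₁=-0.102, ω₁=-0.253, θ₂=-0.057, ω₂=-0.016
apply F[13]=-10.000 → step 14: x=0.126, v=0.061, θ₁=-0.106, ω₁=-0.143, θ₂=-0.058, ω₂=0.004
apply F[14]=-10.000 → step 15: x=0.126, v=-0.072, θ₁=-0.108, ω₁=-0.034, θ₂=-0.057, ω₂=0.025
apply F[15]=-10.000 → step 16: x=0.123, v=-0.205, θ₁=-0.108, ω₁=0.074, θ₂=-0.057, ω₂=0.047
apply F[16]=-10.000 → step 17: x=0.118, v=-0.339, θ₁=-0.105, ω₁=0.183, θ₂=-0.055, ω₂=0.068
apply F[17]=-9.752 → step 18: x=0.110, v=-0.469, θ₁=-0.100, ω₁=0.290, θ₂=-0.054, ω₂=0.089
apply F[18]=-7.223 → step 19: x=0.099, v=-0.563, θ₁=-0.094, ω₁=0.361, θ₂=-0.052, ω₂=0.107
apply F[19]=-5.182 → step 20: x=0.087, v=-0.629, θ₁=-0.086, ω₁=0.405, θ₂=-0.050, ω₂=0.123
apply F[20]=-3.558 → step 21: x=0.074, v=-0.672, θ₁=-0.078, ω₁=0.428, θ₂=-0.047, ω₂=0.137
apply F[21]=-2.287 → step 22: x=0.061, v=-0.698, θ₁=-0.069, ω₁=0.435, θ₂=-0.044, ω₂=0.148
apply F[22]=-1.308 → step 23: x=0.046, v=-0.711, θ₁=-0.061, ω₁=0.431, θ₂=-0.041, ω₂=0.157
apply F[23]=-0.564 → step 24: x=0.032, v=-0.713, θ₁=-0.052, ω₁=0.419, θ₂=-0.038, ω₂=0.163
apply F[24]=-0.001 → step 25: x=0.018, v=-0.708, θ₁=-0.044, ω₁=0.402, θ₂=-0.035, ω₂=0.168
apply F[25]=+0.426 → step 26: x=0.004, v=-0.698, θ₁=-0.036, ω₁=0.382, θ₂=-0.031, ω₂=0.171
apply F[26]=+0.749 → step 27: x=-0.010, v=-0.684, θ₁=-0.029, ω₁=0.360, θ₂=-0.028, ω₂=0.172
apply F[27]=+0.997 → step 28: x=-0.023, v=-0.667, θ₁=-0.022, ω₁=0.337, θ₂=-0.024, ω₂=0.172
apply F[28]=+1.188 → step 29: x=-0.037, v=-0.648, θ₁=-0.015, ω₁=0.314, θ₂=-0.021, ω₂=0.170
apply F[29]=+1.337 → step 30: x=-0.049, v=-0.627, θ₁=-0.009, ω₁=0.291, θ₂=-0.018, ω₂=0.167
apply F[30]=+1.453 → step 31: x=-0.062, v=-0.606, θ₁=-0.004, ω₁=0.268, θ₂=-0.014, ω₂=0.163
apply F[31]=+1.544 → step 32: x=-0.073, v=-0.583, θ₁=0.002, ω₁=0.246, θ₂=-0.011, ω₂=0.159

Answer: x=-0.073, v=-0.583, θ₁=0.002, ω₁=0.246, θ₂=-0.011, ω₂=0.159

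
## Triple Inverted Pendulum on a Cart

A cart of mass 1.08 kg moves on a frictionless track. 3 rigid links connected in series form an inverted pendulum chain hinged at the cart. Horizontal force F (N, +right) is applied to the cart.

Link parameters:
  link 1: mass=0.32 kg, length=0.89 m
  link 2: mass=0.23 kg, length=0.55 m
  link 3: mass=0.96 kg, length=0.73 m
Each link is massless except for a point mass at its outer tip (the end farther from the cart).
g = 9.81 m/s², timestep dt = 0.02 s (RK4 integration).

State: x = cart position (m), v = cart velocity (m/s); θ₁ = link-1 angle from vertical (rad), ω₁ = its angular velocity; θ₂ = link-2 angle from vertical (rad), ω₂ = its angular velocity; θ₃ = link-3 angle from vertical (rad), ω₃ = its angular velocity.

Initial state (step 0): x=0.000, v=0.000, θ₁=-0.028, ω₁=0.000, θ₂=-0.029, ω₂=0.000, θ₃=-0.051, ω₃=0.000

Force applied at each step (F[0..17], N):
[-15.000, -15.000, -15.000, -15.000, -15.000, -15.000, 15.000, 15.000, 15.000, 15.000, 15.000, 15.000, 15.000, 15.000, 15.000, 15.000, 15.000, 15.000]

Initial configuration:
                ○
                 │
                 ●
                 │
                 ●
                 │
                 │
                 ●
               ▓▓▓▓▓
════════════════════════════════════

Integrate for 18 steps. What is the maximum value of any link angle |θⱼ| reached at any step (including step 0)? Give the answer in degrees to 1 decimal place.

apply F[0]=-15.000 → step 1: x=-0.003, v=-0.270, θ₁=-0.025, ω₁=0.299, θ₂=-0.029, ω₂=0.031, θ₃=-0.051, ω₃=-0.032
apply F[1]=-15.000 → step 2: x=-0.011, v=-0.542, θ₁=-0.016, ω₁=0.606, θ₂=-0.028, ω₂=0.054, θ₃=-0.052, ω₃=-0.065
apply F[2]=-15.000 → step 3: x=-0.024, v=-0.818, θ₁=-0.001, ω₁=0.928, θ₂=-0.027, ω₂=0.061, θ₃=-0.054, ω₃=-0.099
apply F[3]=-15.000 → step 4: x=-0.044, v=-1.098, θ₁=0.021, ω₁=1.270, θ₂=-0.026, ω₂=0.046, θ₃=-0.056, ω₃=-0.134
apply F[4]=-15.000 → step 5: x=-0.068, v=-1.382, θ₁=0.050, ω₁=1.634, θ₂=-0.025, ω₂=0.007, θ₃=-0.059, ω₃=-0.167
apply F[5]=-15.000 → step 6: x=-0.099, v=-1.671, θ₁=0.087, ω₁=2.015, θ₂=-0.025, ω₂=-0.051, θ₃=-0.063, ω₃=-0.196
apply F[6]=+15.000 → step 7: x=-0.130, v=-1.415, θ₁=0.125, ω₁=1.832, θ₂=-0.028, ω₂=-0.174, θ₃=-0.067, ω₃=-0.235
apply F[7]=+15.000 → step 8: x=-0.156, v=-1.168, θ₁=0.160, ω₁=1.698, θ₂=-0.033, ω₂=-0.357, θ₃=-0.072, ω₃=-0.278
apply F[8]=+15.000 → step 9: x=-0.176, v=-0.929, θ₁=0.193, ω₁=1.607, θ₂=-0.042, ω₂=-0.599, θ₃=-0.078, ω₃=-0.319
apply F[9]=+15.000 → step 10: x=-0.193, v=-0.695, θ₁=0.225, ω₁=1.552, θ₂=-0.057, ω₂=-0.897, θ₃=-0.085, ω₃=-0.353
apply F[10]=+15.000 → step 11: x=-0.204, v=-0.465, θ₁=0.256, ω₁=1.522, θ₂=-0.078, ω₂=-1.248, θ₃=-0.092, ω₃=-0.374
apply F[11]=+15.000 → step 12: x=-0.211, v=-0.236, θ₁=0.286, ω₁=1.506, θ₂=-0.107, ω₂=-1.640, θ₃=-0.100, ω₃=-0.377
apply F[12]=+15.000 → step 13: x=-0.214, v=-0.006, θ₁=0.316, ω₁=1.489, θ₂=-0.144, ω₂=-2.061, θ₃=-0.107, ω₃=-0.363
apply F[13]=+15.000 → step 14: x=-0.212, v=0.228, θ₁=0.345, ω₁=1.460, θ₂=-0.190, ω₂=-2.493, θ₃=-0.114, ω₃=-0.334
apply F[14]=+15.000 → step 15: x=-0.205, v=0.464, θ₁=0.374, ω₁=1.406, θ₂=-0.244, ω₂=-2.919, θ₃=-0.121, ω₃=-0.299
apply F[15]=+15.000 → step 16: x=-0.193, v=0.705, θ₁=0.401, ω₁=1.322, θ₂=-0.306, ω₂=-3.328, θ₃=-0.126, ω₃=-0.265
apply F[16]=+15.000 → step 17: x=-0.176, v=0.948, θ₁=0.427, ω₁=1.203, θ₂=-0.377, ω₂=-3.712, θ₃=-0.131, ω₃=-0.243
apply F[17]=+15.000 → step 18: x=-0.155, v=1.193, θ₁=0.449, ω₁=1.050, θ₂=-0.455, ω₂=-4.070, θ₃=-0.136, ω₃=-0.242
Max |angle| over trajectory = 0.455 rad = 26.1°.

Answer: 26.1°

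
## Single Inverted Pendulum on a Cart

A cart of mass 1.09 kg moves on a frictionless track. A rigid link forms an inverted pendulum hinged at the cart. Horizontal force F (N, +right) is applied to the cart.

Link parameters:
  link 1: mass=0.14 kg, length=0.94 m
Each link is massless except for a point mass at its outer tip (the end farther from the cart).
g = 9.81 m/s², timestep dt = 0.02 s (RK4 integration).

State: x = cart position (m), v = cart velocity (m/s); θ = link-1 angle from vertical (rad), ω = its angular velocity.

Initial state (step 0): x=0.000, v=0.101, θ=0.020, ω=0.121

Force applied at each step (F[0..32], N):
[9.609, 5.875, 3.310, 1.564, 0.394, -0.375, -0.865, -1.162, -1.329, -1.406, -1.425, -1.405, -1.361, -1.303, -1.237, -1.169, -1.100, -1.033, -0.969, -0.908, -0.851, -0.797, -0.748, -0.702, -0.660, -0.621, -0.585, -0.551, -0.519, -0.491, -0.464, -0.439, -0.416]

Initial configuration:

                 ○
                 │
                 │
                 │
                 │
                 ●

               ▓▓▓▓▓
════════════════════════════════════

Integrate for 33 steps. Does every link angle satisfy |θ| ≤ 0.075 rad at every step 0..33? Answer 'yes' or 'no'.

apply F[0]=+9.609 → step 1: x=0.004, v=0.277, θ=0.021, ω=-0.062
apply F[1]=+5.875 → step 2: x=0.010, v=0.384, θ=0.018, ω=-0.172
apply F[2]=+3.310 → step 3: x=0.019, v=0.444, θ=0.014, ω=-0.232
apply F[3]=+1.564 → step 4: x=0.028, v=0.473, θ=0.009, ω=-0.260
apply F[4]=+0.394 → step 5: x=0.037, v=0.480, θ=0.004, ω=-0.266
apply F[5]=-0.375 → step 6: x=0.047, v=0.473, θ=-0.001, ω=-0.259
apply F[6]=-0.865 → step 7: x=0.056, v=0.457, θ=-0.006, ω=-0.243
apply F[7]=-1.162 → step 8: x=0.065, v=0.436, θ=-0.011, ω=-0.222
apply F[8]=-1.329 → step 9: x=0.074, v=0.412, θ=-0.015, ω=-0.199
apply F[9]=-1.406 → step 10: x=0.082, v=0.387, θ=-0.019, ω=-0.176
apply F[10]=-1.425 → step 11: x=0.089, v=0.361, θ=-0.022, ω=-0.153
apply F[11]=-1.405 → step 12: x=0.096, v=0.336, θ=-0.025, ω=-0.131
apply F[12]=-1.361 → step 13: x=0.103, v=0.312, θ=-0.027, ω=-0.110
apply F[13]=-1.303 → step 14: x=0.109, v=0.288, θ=-0.029, ω=-0.092
apply F[14]=-1.237 → step 15: x=0.114, v=0.266, θ=-0.031, ω=-0.075
apply F[15]=-1.169 → step 16: x=0.119, v=0.246, θ=-0.032, ω=-0.059
apply F[16]=-1.100 → step 17: x=0.124, v=0.226, θ=-0.033, ω=-0.046
apply F[17]=-1.033 → step 18: x=0.128, v=0.208, θ=-0.034, ω=-0.033
apply F[18]=-0.969 → step 19: x=0.132, v=0.191, θ=-0.035, ω=-0.023
apply F[19]=-0.908 → step 20: x=0.136, v=0.176, θ=-0.035, ω=-0.013
apply F[20]=-0.851 → step 21: x=0.139, v=0.161, θ=-0.035, ω=-0.005
apply F[21]=-0.797 → step 22: x=0.142, v=0.147, θ=-0.035, ω=0.002
apply F[22]=-0.748 → step 23: x=0.145, v=0.134, θ=-0.035, ω=0.009
apply F[23]=-0.702 → step 24: x=0.148, v=0.122, θ=-0.035, ω=0.014
apply F[24]=-0.660 → step 25: x=0.150, v=0.111, θ=-0.035, ω=0.019
apply F[25]=-0.621 → step 26: x=0.152, v=0.101, θ=-0.034, ω=0.023
apply F[26]=-0.585 → step 27: x=0.154, v=0.091, θ=-0.034, ω=0.026
apply F[27]=-0.551 → step 28: x=0.156, v=0.081, θ=-0.033, ω=0.029
apply F[28]=-0.519 → step 29: x=0.157, v=0.073, θ=-0.033, ω=0.031
apply F[29]=-0.491 → step 30: x=0.159, v=0.065, θ=-0.032, ω=0.033
apply F[30]=-0.464 → step 31: x=0.160, v=0.057, θ=-0.031, ω=0.035
apply F[31]=-0.439 → step 32: x=0.161, v=0.050, θ=-0.031, ω=0.036
apply F[32]=-0.416 → step 33: x=0.162, v=0.043, θ=-0.030, ω=0.037
Max |angle| over trajectory = 0.035 rad; bound = 0.075 → within bound.

Answer: yes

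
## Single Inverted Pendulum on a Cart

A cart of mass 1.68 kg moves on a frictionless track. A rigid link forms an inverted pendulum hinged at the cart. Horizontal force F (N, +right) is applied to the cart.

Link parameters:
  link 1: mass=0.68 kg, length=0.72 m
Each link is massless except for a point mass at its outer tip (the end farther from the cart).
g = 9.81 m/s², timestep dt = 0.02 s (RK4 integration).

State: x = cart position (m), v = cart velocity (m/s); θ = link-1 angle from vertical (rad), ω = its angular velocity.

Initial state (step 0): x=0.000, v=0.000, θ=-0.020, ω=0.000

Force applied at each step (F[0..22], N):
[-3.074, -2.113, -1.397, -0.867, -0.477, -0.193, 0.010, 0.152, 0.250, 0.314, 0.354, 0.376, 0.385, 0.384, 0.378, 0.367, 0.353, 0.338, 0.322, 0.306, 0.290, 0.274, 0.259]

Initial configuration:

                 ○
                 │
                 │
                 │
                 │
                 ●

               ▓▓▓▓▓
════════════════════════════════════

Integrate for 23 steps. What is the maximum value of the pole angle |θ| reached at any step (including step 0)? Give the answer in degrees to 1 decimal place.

Answer: 1.1°

Derivation:
apply F[0]=-3.074 → step 1: x=-0.000, v=-0.035, θ=-0.020, ω=0.043
apply F[1]=-2.113 → step 2: x=-0.001, v=-0.059, θ=-0.018, ω=0.071
apply F[2]=-1.397 → step 3: x=-0.003, v=-0.074, θ=-0.017, ω=0.087
apply F[3]=-0.867 → step 4: x=-0.004, v=-0.083, θ=-0.015, ω=0.095
apply F[4]=-0.477 → step 5: x=-0.006, v=-0.087, θ=-0.013, ω=0.098
apply F[5]=-0.193 → step 6: x=-0.008, v=-0.089, θ=-0.011, ω=0.096
apply F[6]=+0.010 → step 7: x=-0.009, v=-0.088, θ=-0.009, ω=0.092
apply F[7]=+0.152 → step 8: x=-0.011, v=-0.085, θ=-0.007, ω=0.087
apply F[8]=+0.250 → step 9: x=-0.013, v=-0.082, θ=-0.006, ω=0.080
apply F[9]=+0.314 → step 10: x=-0.014, v=-0.078, θ=-0.004, ω=0.073
apply F[10]=+0.354 → step 11: x=-0.016, v=-0.073, θ=-0.003, ω=0.066
apply F[11]=+0.376 → step 12: x=-0.017, v=-0.069, θ=-0.002, ω=0.059
apply F[12]=+0.385 → step 13: x=-0.019, v=-0.064, θ=-0.001, ω=0.052
apply F[13]=+0.384 → step 14: x=-0.020, v=-0.059, θ=0.000, ω=0.045
apply F[14]=+0.378 → step 15: x=-0.021, v=-0.055, θ=0.001, ω=0.040
apply F[15]=+0.367 → step 16: x=-0.022, v=-0.051, θ=0.002, ω=0.034
apply F[16]=+0.353 → step 17: x=-0.023, v=-0.047, θ=0.003, ω=0.029
apply F[17]=+0.338 → step 18: x=-0.024, v=-0.043, θ=0.003, ω=0.025
apply F[18]=+0.322 → step 19: x=-0.025, v=-0.039, θ=0.004, ω=0.021
apply F[19]=+0.306 → step 20: x=-0.026, v=-0.036, θ=0.004, ω=0.017
apply F[20]=+0.290 → step 21: x=-0.026, v=-0.033, θ=0.004, ω=0.014
apply F[21]=+0.274 → step 22: x=-0.027, v=-0.030, θ=0.005, ω=0.011
apply F[22]=+0.259 → step 23: x=-0.027, v=-0.027, θ=0.005, ω=0.009
Max |angle| over trajectory = 0.020 rad = 1.1°.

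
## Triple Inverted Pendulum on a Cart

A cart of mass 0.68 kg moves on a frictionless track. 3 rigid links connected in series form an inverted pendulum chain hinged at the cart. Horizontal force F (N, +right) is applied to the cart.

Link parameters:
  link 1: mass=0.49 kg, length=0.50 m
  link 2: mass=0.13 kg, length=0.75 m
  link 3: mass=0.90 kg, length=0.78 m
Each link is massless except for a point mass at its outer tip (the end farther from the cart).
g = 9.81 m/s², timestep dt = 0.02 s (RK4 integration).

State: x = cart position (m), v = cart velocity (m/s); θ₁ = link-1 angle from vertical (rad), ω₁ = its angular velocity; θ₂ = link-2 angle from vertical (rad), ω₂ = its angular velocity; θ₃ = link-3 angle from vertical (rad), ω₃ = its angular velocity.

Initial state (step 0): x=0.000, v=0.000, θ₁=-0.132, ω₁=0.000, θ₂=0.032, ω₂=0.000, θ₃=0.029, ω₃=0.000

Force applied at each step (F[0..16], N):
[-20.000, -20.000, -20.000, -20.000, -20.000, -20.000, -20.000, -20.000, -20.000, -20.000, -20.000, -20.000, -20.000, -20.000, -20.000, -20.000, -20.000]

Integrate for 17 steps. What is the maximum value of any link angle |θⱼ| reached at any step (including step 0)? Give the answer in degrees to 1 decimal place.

Answer: 94.4°

Derivation:
apply F[0]=-20.000 → step 1: x=-0.005, v=-0.517, θ₁=-0.124, ω₁=0.811, θ₂=0.034, ω₂=0.172, θ₃=0.029, ω₃=-0.009
apply F[1]=-20.000 → step 2: x=-0.021, v=-1.048, θ₁=-0.099, ω₁=1.682, θ₂=0.039, ω₂=0.326, θ₃=0.029, ω₃=-0.025
apply F[2]=-20.000 → step 3: x=-0.047, v=-1.603, θ₁=-0.056, ω₁=2.664, θ₂=0.047, ω₂=0.443, θ₃=0.028, ω₃=-0.051
apply F[3]=-20.000 → step 4: x=-0.085, v=-2.184, θ₁=0.008, ω₁=3.780, θ₂=0.056, ω₂=0.499, θ₃=0.027, ω₃=-0.075
apply F[4]=-20.000 → step 5: x=-0.135, v=-2.767, θ₁=0.096, ω₁=4.961, θ₂=0.066, ω₂=0.491, θ₃=0.025, ω₃=-0.063
apply F[5]=-20.000 → step 6: x=-0.195, v=-3.291, θ₁=0.206, ω₁=5.990, θ₂=0.076, ω₂=0.477, θ₃=0.025, ω₃=0.024
apply F[6]=-20.000 → step 7: x=-0.266, v=-3.701, θ₁=0.333, ω₁=6.654, θ₂=0.086, ω₂=0.560, θ₃=0.027, ω₃=0.189
apply F[7]=-20.000 → step 8: x=-0.343, v=-3.998, θ₁=0.469, ω₁=6.949, θ₂=0.099, ω₂=0.796, θ₃=0.032, ω₃=0.392
apply F[8]=-20.000 → step 9: x=-0.425, v=-4.219, θ₁=0.609, ω₁=7.016, θ₂=0.118, ω₂=1.156, θ₃=0.042, ω₃=0.604
apply F[9]=-20.000 → step 10: x=-0.511, v=-4.396, θ₁=0.749, ω₁=6.972, θ₂=0.146, ω₂=1.592, θ₃=0.057, ω₃=0.819
apply F[10]=-20.000 → step 11: x=-0.601, v=-4.545, θ₁=0.888, ω₁=6.877, θ₂=0.182, ω₂=2.064, θ₃=0.075, ω₃=1.046
apply F[11]=-20.000 → step 12: x=-0.693, v=-4.675, θ₁=1.024, ω₁=6.750, θ₂=0.228, ω₂=2.544, θ₃=0.099, ω₃=1.296
apply F[12]=-20.000 → step 13: x=-0.788, v=-4.793, θ₁=1.158, ω₁=6.593, θ₂=0.284, ω₂=3.011, θ₃=0.127, ω₃=1.581
apply F[13]=-20.000 → step 14: x=-0.885, v=-4.903, θ₁=1.288, ω₁=6.402, θ₂=0.349, ω₂=3.446, θ₃=0.162, ω₃=1.913
apply F[14]=-20.000 → step 15: x=-0.984, v=-5.009, θ₁=1.413, ω₁=6.168, θ₂=0.422, ω₂=3.834, θ₃=0.204, ω₃=2.304
apply F[15]=-20.000 → step 16: x=-1.085, v=-5.117, θ₁=1.534, ω₁=5.880, θ₂=0.502, ω₂=4.159, θ₃=0.255, ω₃=2.762
apply F[16]=-20.000 → step 17: x=-1.188, v=-5.231, θ₁=1.648, ω₁=5.525, θ₂=0.587, ω₂=4.409, θ₃=0.315, ω₃=3.295
Max |angle| over trajectory = 1.648 rad = 94.4°.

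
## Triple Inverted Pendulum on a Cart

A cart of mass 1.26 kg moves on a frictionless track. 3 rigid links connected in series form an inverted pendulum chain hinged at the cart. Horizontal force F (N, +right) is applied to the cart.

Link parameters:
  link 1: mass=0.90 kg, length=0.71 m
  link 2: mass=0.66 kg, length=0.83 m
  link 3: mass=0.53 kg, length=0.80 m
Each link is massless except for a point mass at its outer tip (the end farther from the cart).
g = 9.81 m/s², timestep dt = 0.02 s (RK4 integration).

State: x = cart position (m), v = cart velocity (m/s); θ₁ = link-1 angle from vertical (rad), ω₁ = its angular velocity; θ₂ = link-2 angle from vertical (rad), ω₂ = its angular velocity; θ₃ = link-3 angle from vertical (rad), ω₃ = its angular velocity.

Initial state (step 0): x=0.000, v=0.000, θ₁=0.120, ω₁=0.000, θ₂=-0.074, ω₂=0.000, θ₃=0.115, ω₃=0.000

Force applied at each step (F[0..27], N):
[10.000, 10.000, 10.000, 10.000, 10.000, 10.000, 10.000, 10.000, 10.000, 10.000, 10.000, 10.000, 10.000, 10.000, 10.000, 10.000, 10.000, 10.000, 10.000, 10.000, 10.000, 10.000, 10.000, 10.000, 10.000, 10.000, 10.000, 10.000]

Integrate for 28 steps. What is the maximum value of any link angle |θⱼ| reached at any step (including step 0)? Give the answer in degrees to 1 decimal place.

apply F[0]=+10.000 → step 1: x=0.001, v=0.120, θ₁=0.119, ω₁=-0.066, θ₂=-0.075, ω₂=-0.140, θ₃=0.116, ω₃=0.081
apply F[1]=+10.000 → step 2: x=0.005, v=0.240, θ₁=0.117, ω₁=-0.133, θ₂=-0.080, ω₂=-0.281, θ₃=0.118, ω₃=0.163
apply F[2]=+10.000 → step 3: x=0.011, v=0.362, θ₁=0.114, ω₁=-0.203, θ₂=-0.087, ω₂=-0.424, θ₃=0.122, ω₃=0.248
apply F[3]=+10.000 → step 4: x=0.019, v=0.485, θ₁=0.109, ω₁=-0.277, θ₂=-0.097, ω₂=-0.568, θ₃=0.128, ω₃=0.336
apply F[4]=+10.000 → step 5: x=0.030, v=0.611, θ₁=0.103, ω₁=-0.355, θ₂=-0.109, ω₂=-0.716, θ₃=0.136, ω₃=0.429
apply F[5]=+10.000 → step 6: x=0.044, v=0.740, θ₁=0.095, ω₁=-0.440, θ₂=-0.125, ω₂=-0.865, θ₃=0.145, ω₃=0.526
apply F[6]=+10.000 → step 7: x=0.060, v=0.872, θ₁=0.085, ω₁=-0.534, θ₂=-0.144, ω₂=-1.017, θ₃=0.157, ω₃=0.628
apply F[7]=+10.000 → step 8: x=0.079, v=1.008, θ₁=0.074, ω₁=-0.638, θ₂=-0.166, ω₂=-1.169, θ₃=0.171, ω₃=0.734
apply F[8]=+10.000 → step 9: x=0.100, v=1.149, θ₁=0.060, ω₁=-0.756, θ₂=-0.191, ω₂=-1.321, θ₃=0.186, ω₃=0.843
apply F[9]=+10.000 → step 10: x=0.125, v=1.295, θ₁=0.043, ω₁=-0.888, θ₂=-0.219, ω₂=-1.469, θ₃=0.204, ω₃=0.952
apply F[10]=+10.000 → step 11: x=0.152, v=1.445, θ₁=0.024, ω₁=-1.037, θ₂=-0.250, ω₂=-1.610, θ₃=0.224, ω₃=1.058
apply F[11]=+10.000 → step 12: x=0.182, v=1.601, θ₁=0.002, ω₁=-1.205, θ₂=-0.283, ω₂=-1.742, θ₃=0.246, ω₃=1.158
apply F[12]=+10.000 → step 13: x=0.216, v=1.762, θ₁=-0.024, ω₁=-1.395, θ₂=-0.319, ω₂=-1.860, θ₃=0.271, ω₃=1.248
apply F[13]=+10.000 → step 14: x=0.253, v=1.927, θ₁=-0.054, ω₁=-1.606, θ₂=-0.357, ω₂=-1.960, θ₃=0.296, ω₃=1.324
apply F[14]=+10.000 → step 15: x=0.293, v=2.096, θ₁=-0.089, ω₁=-1.840, θ₂=-0.397, ω₂=-2.039, θ₃=0.323, ω₃=1.382
apply F[15]=+10.000 → step 16: x=0.337, v=2.266, θ₁=-0.128, ω₁=-2.095, θ₂=-0.439, ω₂=-2.094, θ₃=0.351, ω₃=1.417
apply F[16]=+10.000 → step 17: x=0.384, v=2.436, θ₁=-0.173, ω₁=-2.369, θ₂=-0.481, ω₂=-2.123, θ₃=0.380, ω₃=1.427
apply F[17]=+10.000 → step 18: x=0.434, v=2.602, θ₁=-0.223, ω₁=-2.659, θ₂=-0.523, ω₂=-2.125, θ₃=0.408, ω₃=1.408
apply F[18]=+10.000 → step 19: x=0.488, v=2.762, θ₁=-0.279, ω₁=-2.959, θ₂=-0.566, ω₂=-2.101, θ₃=0.436, ω₃=1.358
apply F[19]=+10.000 → step 20: x=0.545, v=2.909, θ₁=-0.341, ω₁=-3.264, θ₂=-0.607, ω₂=-2.053, θ₃=0.462, ω₃=1.273
apply F[20]=+10.000 → step 21: x=0.604, v=3.040, θ₁=-0.410, ω₁=-3.563, θ₂=-0.648, ω₂=-1.986, θ₃=0.487, ω₃=1.153
apply F[21]=+10.000 → step 22: x=0.666, v=3.148, θ₁=-0.484, ω₁=-3.851, θ₂=-0.687, ω₂=-1.908, θ₃=0.508, ω₃=0.999
apply F[22]=+10.000 → step 23: x=0.730, v=3.231, θ₁=-0.564, ω₁=-4.120, θ₂=-0.724, ω₂=-1.828, θ₃=0.526, ω₃=0.811
apply F[23]=+10.000 → step 24: x=0.795, v=3.285, θ₁=-0.648, ω₁=-4.365, θ₂=-0.760, ω₂=-1.755, θ₃=0.541, ω₃=0.593
apply F[24]=+10.000 → step 25: x=0.861, v=3.308, θ₁=-0.738, ω₁=-4.585, θ₂=-0.794, ω₂=-1.697, θ₃=0.550, ω₃=0.348
apply F[25]=+10.000 → step 26: x=0.927, v=3.301, θ₁=-0.832, ω₁=-4.780, θ₂=-0.828, ω₂=-1.663, θ₃=0.554, ω₃=0.080
apply F[26]=+10.000 → step 27: x=0.993, v=3.265, θ₁=-0.929, ω₁=-4.952, θ₂=-0.861, ω₂=-1.657, θ₃=0.553, ω₃=-0.205
apply F[27]=+10.000 → step 28: x=1.058, v=3.202, θ₁=-1.030, ω₁=-5.106, θ₂=-0.894, ω₂=-1.683, θ₃=0.546, ω₃=-0.506
Max |angle| over trajectory = 1.030 rad = 59.0°.

Answer: 59.0°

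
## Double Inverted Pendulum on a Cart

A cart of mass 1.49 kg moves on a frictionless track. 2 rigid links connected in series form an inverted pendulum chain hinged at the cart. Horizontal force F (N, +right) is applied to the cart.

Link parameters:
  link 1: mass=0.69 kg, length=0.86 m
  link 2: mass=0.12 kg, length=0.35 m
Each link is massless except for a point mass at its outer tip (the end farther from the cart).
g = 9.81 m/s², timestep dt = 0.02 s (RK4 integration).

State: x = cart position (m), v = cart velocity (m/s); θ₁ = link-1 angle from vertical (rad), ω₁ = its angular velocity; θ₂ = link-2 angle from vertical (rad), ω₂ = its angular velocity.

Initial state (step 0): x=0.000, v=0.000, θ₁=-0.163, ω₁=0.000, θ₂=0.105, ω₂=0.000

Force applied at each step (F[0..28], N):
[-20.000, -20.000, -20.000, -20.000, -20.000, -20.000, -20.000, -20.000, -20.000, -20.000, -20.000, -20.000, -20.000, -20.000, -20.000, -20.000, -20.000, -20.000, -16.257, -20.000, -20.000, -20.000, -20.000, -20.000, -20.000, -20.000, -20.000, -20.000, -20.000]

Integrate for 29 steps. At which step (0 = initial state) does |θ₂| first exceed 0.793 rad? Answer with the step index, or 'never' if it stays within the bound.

Answer: 23

Derivation:
apply F[0]=-20.000 → step 1: x=-0.002, v=-0.248, θ₁=-0.161, ω₁=0.236, θ₂=0.107, ω₂=0.205
apply F[1]=-20.000 → step 2: x=-0.010, v=-0.497, θ₁=-0.154, ω₁=0.475, θ₂=0.113, ω₂=0.406
apply F[2]=-20.000 → step 3: x=-0.022, v=-0.748, θ₁=-0.142, ω₁=0.718, θ₂=0.123, ω₂=0.602
apply F[3]=-20.000 → step 4: x=-0.040, v=-1.001, θ₁=-0.125, ω₁=0.968, θ₂=0.137, ω₂=0.788
apply F[4]=-20.000 → step 5: x=-0.062, v=-1.257, θ₁=-0.103, ω₁=1.228, θ₂=0.155, ω₂=0.961
apply F[5]=-20.000 → step 6: x=-0.090, v=-1.516, θ₁=-0.076, ω₁=1.500, θ₂=0.175, ω₂=1.115
apply F[6]=-20.000 → step 7: x=-0.123, v=-1.780, θ₁=-0.043, ω₁=1.784, θ₂=0.199, ω₂=1.248
apply F[7]=-20.000 → step 8: x=-0.161, v=-2.046, θ₁=-0.004, ω₁=2.083, θ₂=0.225, ω₂=1.354
apply F[8]=-20.000 → step 9: x=-0.205, v=-2.316, θ₁=0.041, ω₁=2.396, θ₂=0.253, ω₂=1.430
apply F[9]=-20.000 → step 10: x=-0.254, v=-2.586, θ₁=0.092, ω₁=2.723, θ₂=0.282, ω₂=1.472
apply F[10]=-20.000 → step 11: x=-0.308, v=-2.856, θ₁=0.150, ω₁=3.061, θ₂=0.312, ω₂=1.482
apply F[11]=-20.000 → step 12: x=-0.368, v=-3.120, θ₁=0.214, ω₁=3.407, θ₂=0.341, ω₂=1.465
apply F[12]=-20.000 → step 13: x=-0.433, v=-3.376, θ₁=0.286, ω₁=3.753, θ₂=0.370, ω₂=1.431
apply F[13]=-20.000 → step 14: x=-0.503, v=-3.617, θ₁=0.364, ω₁=4.093, θ₂=0.399, ω₂=1.401
apply F[14]=-20.000 → step 15: x=-0.578, v=-3.837, θ₁=0.450, ω₁=4.419, θ₂=0.426, ω₂=1.397
apply F[15]=-20.000 → step 16: x=-0.656, v=-4.033, θ₁=0.541, ω₁=4.725, θ₂=0.455, ω₂=1.449
apply F[16]=-20.000 → step 17: x=-0.739, v=-4.199, θ₁=0.638, ω₁=5.004, θ₂=0.485, ω₂=1.586
apply F[17]=-20.000 → step 18: x=-0.824, v=-4.334, θ₁=0.741, ω₁=5.254, θ₂=0.519, ω₂=1.829
apply F[18]=-16.257 → step 19: x=-0.912, v=-4.397, θ₁=0.848, ω₁=5.448, θ₂=0.559, ω₂=2.169
apply F[19]=-20.000 → step 20: x=-1.000, v=-4.468, θ₁=0.959, ω₁=5.648, θ₂=0.607, ω₂=2.659
apply F[20]=-20.000 → step 21: x=-1.090, v=-4.508, θ₁=1.074, ω₁=5.828, θ₂=0.666, ω₂=3.275
apply F[21]=-20.000 → step 22: x=-1.180, v=-4.519, θ₁=1.192, ω₁=5.993, θ₂=0.739, ω₂=4.010
apply F[22]=-20.000 → step 23: x=-1.271, v=-4.501, θ₁=1.314, ω₁=6.148, θ₂=0.827, ω₂=4.854
apply F[23]=-20.000 → step 24: x=-1.360, v=-4.457, θ₁=1.438, ω₁=6.296, θ₂=0.933, ω₂=5.793
apply F[24]=-20.000 → step 25: x=-1.449, v=-4.387, θ₁=1.565, ω₁=6.441, θ₂=1.059, ω₂=6.809
apply F[25]=-20.000 → step 26: x=-1.536, v=-4.292, θ₁=1.696, ω₁=6.587, θ₂=1.206, ω₂=7.884
apply F[26]=-20.000 → step 27: x=-1.620, v=-4.174, θ₁=1.829, ω₁=6.739, θ₂=1.375, ω₂=8.992
apply F[27]=-20.000 → step 28: x=-1.702, v=-4.035, θ₁=1.965, ω₁=6.901, θ₂=1.566, ω₂=10.095
apply F[28]=-20.000 → step 29: x=-1.782, v=-3.877, θ₁=2.105, ω₁=7.079, θ₂=1.778, ω₂=11.142
|θ₂| = 0.827 > 0.793 first at step 23.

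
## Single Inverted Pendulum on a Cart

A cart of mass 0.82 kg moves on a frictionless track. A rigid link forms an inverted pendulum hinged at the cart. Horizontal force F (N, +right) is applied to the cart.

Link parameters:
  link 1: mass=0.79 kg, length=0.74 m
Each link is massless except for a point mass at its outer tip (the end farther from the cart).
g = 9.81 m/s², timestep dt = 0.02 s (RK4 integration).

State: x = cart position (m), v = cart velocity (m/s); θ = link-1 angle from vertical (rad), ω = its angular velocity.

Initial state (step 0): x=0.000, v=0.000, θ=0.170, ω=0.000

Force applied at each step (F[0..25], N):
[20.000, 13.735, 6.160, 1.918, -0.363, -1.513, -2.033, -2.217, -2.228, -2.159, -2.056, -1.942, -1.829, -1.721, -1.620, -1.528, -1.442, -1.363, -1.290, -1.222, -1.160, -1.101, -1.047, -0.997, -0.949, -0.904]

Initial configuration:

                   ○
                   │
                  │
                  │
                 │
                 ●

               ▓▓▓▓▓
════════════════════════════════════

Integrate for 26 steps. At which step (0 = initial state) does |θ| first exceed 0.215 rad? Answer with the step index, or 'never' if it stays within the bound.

Answer: never

Derivation:
apply F[0]=+20.000 → step 1: x=0.004, v=0.445, θ=0.165, ω=-0.548
apply F[1]=+13.735 → step 2: x=0.016, v=0.745, θ=0.150, ω=-0.907
apply F[2]=+6.160 → step 3: x=0.032, v=0.868, θ=0.131, ω=-1.035
apply F[3]=+1.918 → step 4: x=0.050, v=0.894, θ=0.110, ω=-1.038
apply F[4]=-0.363 → step 5: x=0.068, v=0.868, θ=0.090, ω=-0.976
apply F[5]=-1.513 → step 6: x=0.085, v=0.817, θ=0.071, ω=-0.887
apply F[6]=-2.033 → step 7: x=0.100, v=0.757, θ=0.054, ω=-0.789
apply F[7]=-2.217 → step 8: x=0.115, v=0.694, θ=0.040, ω=-0.692
apply F[8]=-2.228 → step 9: x=0.128, v=0.634, θ=0.027, ω=-0.602
apply F[9]=-2.159 → step 10: x=0.140, v=0.578, θ=0.015, ω=-0.520
apply F[10]=-2.056 → step 11: x=0.151, v=0.525, θ=0.006, ω=-0.447
apply F[11]=-1.942 → step 12: x=0.161, v=0.478, θ=-0.002, ω=-0.382
apply F[12]=-1.829 → step 13: x=0.170, v=0.434, θ=-0.009, ω=-0.325
apply F[13]=-1.721 → step 14: x=0.179, v=0.395, θ=-0.015, ω=-0.274
apply F[14]=-1.620 → step 15: x=0.186, v=0.359, θ=-0.021, ω=-0.230
apply F[15]=-1.528 → step 16: x=0.193, v=0.326, θ=-0.025, ω=-0.192
apply F[16]=-1.442 → step 17: x=0.199, v=0.295, θ=-0.028, ω=-0.158
apply F[17]=-1.363 → step 18: x=0.205, v=0.268, θ=-0.031, ω=-0.129
apply F[18]=-1.290 → step 19: x=0.210, v=0.242, θ=-0.033, ω=-0.103
apply F[19]=-1.222 → step 20: x=0.215, v=0.219, θ=-0.035, ω=-0.081
apply F[20]=-1.160 → step 21: x=0.219, v=0.198, θ=-0.037, ω=-0.061
apply F[21]=-1.101 → step 22: x=0.222, v=0.178, θ=-0.038, ω=-0.044
apply F[22]=-1.047 → step 23: x=0.226, v=0.160, θ=-0.038, ω=-0.030
apply F[23]=-0.997 → step 24: x=0.229, v=0.143, θ=-0.039, ω=-0.017
apply F[24]=-0.949 → step 25: x=0.232, v=0.127, θ=-0.039, ω=-0.006
apply F[25]=-0.904 → step 26: x=0.234, v=0.112, θ=-0.039, ω=0.003
max |θ| = 0.170 ≤ 0.215 over all 27 states.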